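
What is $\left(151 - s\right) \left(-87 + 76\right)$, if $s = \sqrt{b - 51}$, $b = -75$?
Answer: $-1661 + 33 i \sqrt{14} \approx -1661.0 + 123.47 i$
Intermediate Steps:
$s = 3 i \sqrt{14}$ ($s = \sqrt{-75 - 51} = \sqrt{-126} = 3 i \sqrt{14} \approx 11.225 i$)
$\left(151 - s\right) \left(-87 + 76\right) = \left(151 - 3 i \sqrt{14}\right) \left(-87 + 76\right) = \left(151 - 3 i \sqrt{14}\right) \left(-11\right) = -1661 + 33 i \sqrt{14}$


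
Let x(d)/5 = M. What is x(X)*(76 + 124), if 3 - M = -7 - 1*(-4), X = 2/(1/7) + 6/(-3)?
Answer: 6000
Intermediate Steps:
X = 12 (X = 2/(⅐) + 6*(-⅓) = 2*7 - 2 = 14 - 2 = 12)
M = 6 (M = 3 - (-7 - 1*(-4)) = 3 - (-7 + 4) = 3 - 1*(-3) = 3 + 3 = 6)
x(d) = 30 (x(d) = 5*6 = 30)
x(X)*(76 + 124) = 30*(76 + 124) = 30*200 = 6000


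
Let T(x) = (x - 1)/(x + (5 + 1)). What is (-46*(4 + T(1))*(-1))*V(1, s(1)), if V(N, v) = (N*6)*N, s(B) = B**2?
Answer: 1104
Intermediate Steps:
T(x) = (-1 + x)/(6 + x) (T(x) = (-1 + x)/(x + 6) = (-1 + x)/(6 + x))
V(N, v) = 6*N**2 (V(N, v) = (6*N)*N = 6*N**2)
(-46*(4 + T(1))*(-1))*V(1, s(1)) = (-46*(4 + (-1 + 1)/(6 + 1))*(-1))*(6*1**2) = (-46*(4 + 0/7)*(-1))*(6*1) = -46*(4 + (1/7)*0)*(-1)*6 = -46*(4 + 0)*(-1)*6 = -184*(-1)*6 = -46*(-4)*6 = 184*6 = 1104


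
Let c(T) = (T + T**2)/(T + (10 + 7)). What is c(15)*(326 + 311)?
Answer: 9555/2 ≈ 4777.5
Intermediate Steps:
c(T) = (T + T**2)/(17 + T) (c(T) = (T + T**2)/(T + 17) = (T + T**2)/(17 + T))
c(15)*(326 + 311) = (15*(1 + 15)/(17 + 15))*(326 + 311) = (15*16/32)*637 = (15*(1/32)*16)*637 = (15/2)*637 = 9555/2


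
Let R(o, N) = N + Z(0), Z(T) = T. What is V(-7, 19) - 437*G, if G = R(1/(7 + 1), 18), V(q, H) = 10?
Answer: -7856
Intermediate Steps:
R(o, N) = N (R(o, N) = N + 0 = N)
G = 18
V(-7, 19) - 437*G = 10 - 437*18 = 10 - 7866 = -7856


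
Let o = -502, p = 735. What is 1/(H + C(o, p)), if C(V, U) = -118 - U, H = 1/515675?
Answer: -515675/439870774 ≈ -0.0011723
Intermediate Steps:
H = 1/515675 ≈ 1.9392e-6
1/(H + C(o, p)) = 1/(1/515675 + (-118 - 1*735)) = 1/(1/515675 + (-118 - 735)) = 1/(1/515675 - 853) = 1/(-439870774/515675) = -515675/439870774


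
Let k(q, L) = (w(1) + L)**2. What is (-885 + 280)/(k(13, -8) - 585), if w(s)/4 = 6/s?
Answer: 605/329 ≈ 1.8389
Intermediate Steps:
w(s) = 24/s (w(s) = 4*(6/s) = 24/s)
k(q, L) = (24 + L)**2 (k(q, L) = (24/1 + L)**2 = (24*1 + L)**2 = (24 + L)**2)
(-885 + 280)/(k(13, -8) - 585) = (-885 + 280)/((24 - 8)**2 - 585) = -605/(16**2 - 585) = -605/(256 - 585) = -605/(-329) = -1/329*(-605) = 605/329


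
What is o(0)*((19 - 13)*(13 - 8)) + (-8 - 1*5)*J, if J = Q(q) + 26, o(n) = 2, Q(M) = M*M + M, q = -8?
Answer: -1006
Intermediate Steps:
Q(M) = M + M² (Q(M) = M² + M = M + M²)
J = 82 (J = -8*(1 - 8) + 26 = -8*(-7) + 26 = 56 + 26 = 82)
o(0)*((19 - 13)*(13 - 8)) + (-8 - 1*5)*J = 2*((19 - 13)*(13 - 8)) + (-8 - 1*5)*82 = 2*(6*5) + (-8 - 5)*82 = 2*30 - 13*82 = 60 - 1066 = -1006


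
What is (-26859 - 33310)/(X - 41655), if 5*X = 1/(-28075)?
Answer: 8446223375/5847320626 ≈ 1.4445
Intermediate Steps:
X = -1/140375 (X = (⅕)/(-28075) = (⅕)*(-1/28075) = -1/140375 ≈ -7.1238e-6)
(-26859 - 33310)/(X - 41655) = (-26859 - 33310)/(-1/140375 - 41655) = -60169/(-5847320626/140375) = -60169*(-140375/5847320626) = 8446223375/5847320626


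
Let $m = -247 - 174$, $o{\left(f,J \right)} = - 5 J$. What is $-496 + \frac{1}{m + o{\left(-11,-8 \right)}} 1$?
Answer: $- \frac{188977}{381} \approx -496.0$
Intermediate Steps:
$m = -421$
$-496 + \frac{1}{m + o{\left(-11,-8 \right)}} 1 = -496 + \frac{1}{-421 - -40} \cdot 1 = -496 + \frac{1}{-421 + 40} \cdot 1 = -496 + \frac{1}{-381} \cdot 1 = -496 - \frac{1}{381} = - \frac{188977}{381}$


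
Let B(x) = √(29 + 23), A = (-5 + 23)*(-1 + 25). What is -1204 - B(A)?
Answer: -1204 - 2*√13 ≈ -1211.2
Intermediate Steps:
A = 432 (A = 18*24 = 432)
B(x) = 2*√13 (B(x) = √52 = 2*√13)
-1204 - B(A) = -1204 - 2*√13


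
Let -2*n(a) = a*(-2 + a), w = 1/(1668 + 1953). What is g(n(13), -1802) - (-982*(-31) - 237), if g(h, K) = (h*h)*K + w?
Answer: -66934036537/7242 ≈ -9.2425e+6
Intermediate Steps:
w = 1/3621 ≈ 0.00027617
n(a) = -a*(-2 + a)/2
g(h, K) = 1/3621 + K*h² (g(h, K) = (h*h)*K + 1/3621 = h²*K + 1/3621 = K*h² + 1/3621 = 1/3621 + K*h²)
g(n(13), -1802) - (-982*(-31) - 237) = (1/3621 - 1802*169*(2 - 1*13)²/4) - (-982*(-31) - 237) = (1/3621 - 1802*169*(2 - 13)²/4) - (30442 - 237) = (1/3621 - 1802*((½)*13*(-11))²) - 1*30205 = (1/3621 - 1802*(-143/2)²) - 30205 = (1/3621 - 1802*20449/4) - 30205 = (1/3621 - 18424549/2) - 30205 = -66715291927/7242 - 30205 = -66934036537/7242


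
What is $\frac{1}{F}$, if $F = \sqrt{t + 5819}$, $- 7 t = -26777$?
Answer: $\frac{\sqrt{472570}}{67510} \approx 0.010183$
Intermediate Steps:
$t = \frac{26777}{7}$ ($t = \left(- \frac{1}{7}\right) \left(-26777\right) = \frac{26777}{7} \approx 3825.3$)
$F = \frac{\sqrt{472570}}{7}$ ($F = \sqrt{\frac{26777}{7} + 5819} = \sqrt{\frac{67510}{7}} = \frac{\sqrt{472570}}{7} \approx 98.205$)
$\frac{1}{F} = \frac{1}{\frac{1}{7} \sqrt{472570}} = \frac{\sqrt{472570}}{67510}$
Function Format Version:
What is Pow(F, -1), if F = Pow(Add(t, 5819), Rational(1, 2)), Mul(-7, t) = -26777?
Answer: Mul(Rational(1, 67510), Pow(472570, Rational(1, 2))) ≈ 0.010183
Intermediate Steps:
t = Rational(26777, 7) (t = Mul(Rational(-1, 7), -26777) = Rational(26777, 7) ≈ 3825.3)
F = Mul(Rational(1, 7), Pow(472570, Rational(1, 2))) (F = Pow(Add(Rational(26777, 7), 5819), Rational(1, 2)) = Pow(Rational(67510, 7), Rational(1, 2)) = Mul(Rational(1, 7), Pow(472570, Rational(1, 2))) ≈ 98.205)
Pow(F, -1) = Pow(Mul(Rational(1, 7), Pow(472570, Rational(1, 2))), -1) = Mul(Rational(1, 67510), Pow(472570, Rational(1, 2)))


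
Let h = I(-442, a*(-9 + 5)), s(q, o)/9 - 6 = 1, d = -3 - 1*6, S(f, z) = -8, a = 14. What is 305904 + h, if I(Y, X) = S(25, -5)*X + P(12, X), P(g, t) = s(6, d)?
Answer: 306415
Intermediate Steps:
d = -9 (d = -3 - 6 = -9)
s(q, o) = 63 (s(q, o) = 54 + 9*1 = 54 + 9 = 63)
P(g, t) = 63
I(Y, X) = 63 - 8*X (I(Y, X) = -8*X + 63 = 63 - 8*X)
h = 511 (h = 63 - 112*(-9 + 5) = 63 - 112*(-4) = 63 - 8*(-56) = 63 + 448 = 511)
305904 + h = 305904 + 511 = 306415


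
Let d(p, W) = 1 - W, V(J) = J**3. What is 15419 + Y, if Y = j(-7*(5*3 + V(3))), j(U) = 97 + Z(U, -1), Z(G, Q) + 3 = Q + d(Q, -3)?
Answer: 15516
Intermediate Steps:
Z(G, Q) = 1 + Q (Z(G, Q) = -3 + (Q + (1 - 1*(-3))) = -3 + (Q + (1 + 3)) = -3 + (Q + 4) = -3 + (4 + Q) = 1 + Q)
j(U) = 97 (j(U) = 97 + (1 - 1) = 97 + 0 = 97)
Y = 97
15419 + Y = 15419 + 97 = 15516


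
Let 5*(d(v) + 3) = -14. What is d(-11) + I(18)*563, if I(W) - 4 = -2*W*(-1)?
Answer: 112571/5 ≈ 22514.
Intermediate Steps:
I(W) = 4 + 2*W (I(W) = 4 - 2*W*(-1) = 4 + 2*W)
d(v) = -29/5 (d(v) = -3 + (1/5)*(-14) = -3 - 14/5 = -29/5)
d(-11) + I(18)*563 = -29/5 + (4 + 2*18)*563 = -29/5 + (4 + 36)*563 = -29/5 + 40*563 = -29/5 + 22520 = 112571/5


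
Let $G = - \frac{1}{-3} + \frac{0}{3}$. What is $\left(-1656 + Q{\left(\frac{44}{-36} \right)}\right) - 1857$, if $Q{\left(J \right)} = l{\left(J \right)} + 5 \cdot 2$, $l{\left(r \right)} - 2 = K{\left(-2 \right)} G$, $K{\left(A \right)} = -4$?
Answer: $- \frac{10507}{3} \approx -3502.3$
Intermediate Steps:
$G = \frac{1}{3}$ ($G = \left(-1\right) \left(- \frac{1}{3}\right) + 0 \cdot \frac{1}{3} = \frac{1}{3} + 0 = \frac{1}{3} \approx 0.33333$)
$l{\left(r \right)} = \frac{2}{3}$ ($l{\left(r \right)} = 2 - \frac{4}{3} = \frac{2}{3}$)
$Q{\left(J \right)} = \frac{32}{3}$ ($Q{\left(J \right)} = \frac{2}{3} + 5 \cdot 2 = \frac{2}{3} + 10 = \frac{32}{3}$)
$\left(-1656 + Q{\left(\frac{44}{-36} \right)}\right) - 1857 = \left(-1656 + \frac{32}{3}\right) - 1857 = - \frac{4936}{3} - 1857 = - \frac{10507}{3}$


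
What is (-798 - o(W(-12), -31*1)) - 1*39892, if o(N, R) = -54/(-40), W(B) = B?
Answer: -813827/20 ≈ -40691.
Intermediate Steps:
o(N, R) = 27/20 (o(N, R) = -54*(-1/40) = 27/20)
(-798 - o(W(-12), -31*1)) - 1*39892 = (-798 - 1*27/20) - 1*39892 = (-798 - 27/20) - 39892 = -15987/20 - 39892 = -813827/20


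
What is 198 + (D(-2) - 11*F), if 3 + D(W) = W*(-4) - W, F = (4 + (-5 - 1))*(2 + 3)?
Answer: 315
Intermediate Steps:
F = -10 (F = (4 - 6)*5 = -2*5 = -10)
D(W) = -3 - 5*W (D(W) = -3 + (W*(-4) - W) = -3 + (-4*W - W) = -3 - 5*W)
198 + (D(-2) - 11*F) = 198 + ((-3 - 5*(-2)) - 11*(-10)) = 198 + ((-3 + 10) + 110) = 198 + (7 + 110) = 198 + 117 = 315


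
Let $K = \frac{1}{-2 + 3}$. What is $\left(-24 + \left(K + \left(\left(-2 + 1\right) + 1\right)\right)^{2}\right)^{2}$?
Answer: $529$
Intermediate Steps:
$K = 1$ ($K = 1^{-1} = 1$)
$\left(-24 + \left(K + \left(\left(-2 + 1\right) + 1\right)\right)^{2}\right)^{2} = \left(-24 + \left(1 + \left(\left(-2 + 1\right) + 1\right)\right)^{2}\right)^{2} = \left(-24 + \left(1 + \left(-1 + 1\right)\right)^{2}\right)^{2} = \left(-24 + \left(1 + 0\right)^{2}\right)^{2} = \left(-24 + 1^{2}\right)^{2} = \left(-24 + 1\right)^{2} = \left(-23\right)^{2} = 529$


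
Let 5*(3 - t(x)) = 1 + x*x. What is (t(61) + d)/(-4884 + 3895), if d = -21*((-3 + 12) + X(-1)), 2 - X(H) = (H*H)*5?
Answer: 4337/4945 ≈ 0.87705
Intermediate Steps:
X(H) = 2 - 5*H² (X(H) = 2 - H*H*5 = 2 - H²*5 = 2 - 5*H²)
d = -126 (d = -21*((-3 + 12) + (2 - 5*(-1)²)) = -21*(9 + (2 - 5*1)) = -21*(9 + (2 - 5)) = -21*(9 - 3) = -21*6 = -126)
t(x) = 14/5 - x²/5 (t(x) = 3 - (1 + x*x)/5 = 3 - (1 + x²)/5 = 3 + (-⅕ - x²/5) = 14/5 - x²/5)
(t(61) + d)/(-4884 + 3895) = ((14/5 - ⅕*61²) - 126)/(-4884 + 3895) = ((14/5 - ⅕*3721) - 126)/(-989) = ((14/5 - 3721/5) - 126)*(-1/989) = (-3707/5 - 126)*(-1/989) = -4337/5*(-1/989) = 4337/4945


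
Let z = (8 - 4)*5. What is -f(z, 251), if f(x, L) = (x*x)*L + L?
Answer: -100651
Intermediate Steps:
z = 20 (z = 4*5 = 20)
f(x, L) = L + L*x² (f(x, L) = x²*L + L = L*x² + L = L + L*x²)
-f(z, 251) = -251*(1 + 20²) = -251*(1 + 400) = -251*401 = -1*100651 = -100651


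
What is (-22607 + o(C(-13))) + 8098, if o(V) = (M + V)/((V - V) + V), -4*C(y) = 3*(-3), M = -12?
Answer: -43540/3 ≈ -14513.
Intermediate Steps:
C(y) = 9/4 (C(y) = -3*(-3)/4 = -¼*(-9) = 9/4)
o(V) = (-12 + V)/V (o(V) = (-12 + V)/((V - V) + V) = (-12 + V)/(0 + V) = (-12 + V)/V)
(-22607 + o(C(-13))) + 8098 = (-22607 + (-12 + 9/4)/(9/4)) + 8098 = (-22607 + (4/9)*(-39/4)) + 8098 = (-22607 - 13/3) + 8098 = -67834/3 + 8098 = -43540/3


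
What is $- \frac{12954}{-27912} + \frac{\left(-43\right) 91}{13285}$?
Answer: $\frac{10479039}{61801820} \approx 0.16956$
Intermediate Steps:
$- \frac{12954}{-27912} + \frac{\left(-43\right) 91}{13285} = \left(-12954\right) \left(- \frac{1}{27912}\right) - \frac{3913}{13285} = \frac{2159}{4652} - \frac{3913}{13285} = \frac{10479039}{61801820}$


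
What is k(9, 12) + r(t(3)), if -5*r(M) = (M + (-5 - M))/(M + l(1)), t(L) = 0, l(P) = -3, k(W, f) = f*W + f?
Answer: 359/3 ≈ 119.67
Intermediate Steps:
k(W, f) = f + W*f (k(W, f) = W*f + f = f + W*f)
r(M) = 1/(-3 + M) (r(M) = -(M + (-5 - M))/(5*(M - 3)) = -(-1)/(-3 + M) = 1/(-3 + M))
k(9, 12) + r(t(3)) = 12*(1 + 9) + 1/(-3 + 0) = 12*10 + 1/(-3) = 120 - ⅓ = 359/3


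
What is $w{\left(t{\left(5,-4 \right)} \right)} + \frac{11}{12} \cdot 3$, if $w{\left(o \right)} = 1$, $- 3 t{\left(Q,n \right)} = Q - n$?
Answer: $\frac{15}{4} \approx 3.75$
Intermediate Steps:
$t{\left(Q,n \right)} = - \frac{Q}{3} + \frac{n}{3}$ ($t{\left(Q,n \right)} = - \frac{Q - n}{3} = - \frac{Q}{3} + \frac{n}{3}$)
$w{\left(t{\left(5,-4 \right)} \right)} + \frac{11}{12} \cdot 3 = 1 + \frac{11}{12} \cdot 3 = 1 + \frac{11}{4} = \frac{15}{4}$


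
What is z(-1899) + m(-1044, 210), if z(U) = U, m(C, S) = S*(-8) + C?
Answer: -4623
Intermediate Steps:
m(C, S) = C - 8*S (m(C, S) = -8*S + C = C - 8*S)
z(-1899) + m(-1044, 210) = -1899 + (-1044 - 8*210) = -1899 + (-1044 - 1680) = -1899 - 2724 = -4623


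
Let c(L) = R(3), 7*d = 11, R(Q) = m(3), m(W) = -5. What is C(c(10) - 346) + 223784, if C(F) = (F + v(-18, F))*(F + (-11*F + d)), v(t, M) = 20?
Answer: -6569823/7 ≈ -9.3855e+5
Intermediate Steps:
R(Q) = -5
d = 11/7 (d = (⅐)*11 = 11/7 ≈ 1.5714)
c(L) = -5
C(F) = (20 + F)*(11/7 - 10*F) (C(F) = (F + 20)*(F + (-11*F + 11/7)) = (20 + F)*(F + (11/7 - 11*F)) = (20 + F)*(11/7 - 10*F))
C(c(10) - 346) + 223784 = (220/7 - 10*(-5 - 346)² - 1389*(-5 - 346)/7) + 223784 = (220/7 - 10*(-351)² - 1389/7*(-351)) + 223784 = (220/7 - 10*123201 + 487539/7) + 223784 = (220/7 - 1232010 + 487539/7) + 223784 = -8136311/7 + 223784 = -6569823/7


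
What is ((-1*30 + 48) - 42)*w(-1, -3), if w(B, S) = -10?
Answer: 240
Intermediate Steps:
((-1*30 + 48) - 42)*w(-1, -3) = ((-1*30 + 48) - 42)*(-10) = ((-30 + 48) - 42)*(-10) = (18 - 42)*(-10) = -24*(-10) = 240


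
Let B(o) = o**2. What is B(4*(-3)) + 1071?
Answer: 1215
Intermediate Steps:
B(4*(-3)) + 1071 = (4*(-3))**2 + 1071 = (-12)**2 + 1071 = 144 + 1071 = 1215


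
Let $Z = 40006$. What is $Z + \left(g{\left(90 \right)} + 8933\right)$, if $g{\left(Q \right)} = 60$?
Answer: $48999$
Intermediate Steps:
$Z + \left(g{\left(90 \right)} + 8933\right) = 40006 + \left(60 + 8933\right) = 40006 + 8993 = 48999$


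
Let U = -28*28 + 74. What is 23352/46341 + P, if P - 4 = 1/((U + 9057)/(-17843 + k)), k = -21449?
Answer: -26226040/128936109 ≈ -0.20340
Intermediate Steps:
U = -710 (U = -784 + 74 = -710)
P = -5904/8347 (P = 4 + 1/((-710 + 9057)/(-17843 - 21449)) = 4 + 1/(8347/(-39292)) = 4 + 1/(8347*(-1/39292)) = 4 + 1/(-8347/39292) = 4 - 39292/8347 = -5904/8347 ≈ -0.70732)
23352/46341 + P = 23352/46341 - 5904/8347 = 23352*(1/46341) - 5904/8347 = 7784/15447 - 5904/8347 = -26226040/128936109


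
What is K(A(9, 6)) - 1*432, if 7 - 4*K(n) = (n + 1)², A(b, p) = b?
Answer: -1821/4 ≈ -455.25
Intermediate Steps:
K(n) = 7/4 - (1 + n)²/4 (K(n) = 7/4 - (n + 1)²/4 = 7/4 - (1 + n)²/4)
K(A(9, 6)) - 1*432 = (7/4 - (1 + 9)²/4) - 1*432 = (7/4 - ¼*10²) - 432 = (7/4 - ¼*100) - 432 = (7/4 - 25) - 432 = -93/4 - 432 = -1821/4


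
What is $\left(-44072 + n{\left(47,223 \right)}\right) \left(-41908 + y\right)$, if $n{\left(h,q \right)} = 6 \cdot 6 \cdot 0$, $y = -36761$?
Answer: $3467100168$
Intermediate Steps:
$n{\left(h,q \right)} = 0$ ($n{\left(h,q \right)} = 36 \cdot 0 = 0$)
$\left(-44072 + n{\left(47,223 \right)}\right) \left(-41908 + y\right) = \left(-44072 + 0\right) \left(-41908 - 36761\right) = \left(-44072\right) \left(-78669\right) = 3467100168$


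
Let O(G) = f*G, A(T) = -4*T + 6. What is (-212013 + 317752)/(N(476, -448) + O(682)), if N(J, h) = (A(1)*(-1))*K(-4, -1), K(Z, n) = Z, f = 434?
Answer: 105739/295996 ≈ 0.35723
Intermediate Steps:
A(T) = 6 - 4*T
N(J, h) = 8 (N(J, h) = ((6 - 4*1)*(-1))*(-4) = ((6 - 4)*(-1))*(-4) = (2*(-1))*(-4) = -2*(-4) = 8)
O(G) = 434*G
(-212013 + 317752)/(N(476, -448) + O(682)) = (-212013 + 317752)/(8 + 434*682) = 105739/(8 + 295988) = 105739/295996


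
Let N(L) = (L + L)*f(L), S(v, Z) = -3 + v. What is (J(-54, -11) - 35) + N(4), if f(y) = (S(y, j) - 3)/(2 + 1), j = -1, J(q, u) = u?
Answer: -154/3 ≈ -51.333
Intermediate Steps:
f(y) = -2 + y/3 (f(y) = ((-3 + y) - 3)/(2 + 1) = (-6 + y)/3 = (-6 + y)*(⅓) = -2 + y/3)
N(L) = 2*L*(-2 + L/3) (N(L) = (L + L)*(-2 + L/3) = (2*L)*(-2 + L/3) = 2*L*(-2 + L/3))
(J(-54, -11) - 35) + N(4) = (-11 - 35) + (⅔)*4*(-6 + 4) = -46 + (⅔)*4*(-2) = -46 - 16/3 = -154/3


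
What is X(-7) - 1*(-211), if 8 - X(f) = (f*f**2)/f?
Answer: 170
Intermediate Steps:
X(f) = 8 - f**2 (X(f) = 8 - f*f**2/f = 8 - f**3/f = 8 - f**2)
X(-7) - 1*(-211) = (8 - 1*(-7)**2) - 1*(-211) = (8 - 1*49) + 211 = (8 - 49) + 211 = -41 + 211 = 170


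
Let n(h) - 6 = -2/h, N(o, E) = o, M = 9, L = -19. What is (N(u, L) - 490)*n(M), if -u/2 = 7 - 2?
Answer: -26000/9 ≈ -2888.9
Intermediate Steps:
u = -10 (u = -2*(7 - 2) = -2*5 = -10)
n(h) = 6 - 2/h
(N(u, L) - 490)*n(M) = (-10 - 490)*(6 - 2/9) = -500*(6 - 2*⅑) = -500*(6 - 2/9) = -500*52/9 = -26000/9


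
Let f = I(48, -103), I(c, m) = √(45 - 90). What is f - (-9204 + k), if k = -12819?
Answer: 22023 + 3*I*√5 ≈ 22023.0 + 6.7082*I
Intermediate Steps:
I(c, m) = 3*I*√5 (I(c, m) = √(-45) = 3*I*√5)
f = 3*I*√5 ≈ 6.7082*I
f - (-9204 + k) = 3*I*√5 - (-9204 - 12819) = 3*I*√5 - 1*(-22023) = 3*I*√5 + 22023 = 22023 + 3*I*√5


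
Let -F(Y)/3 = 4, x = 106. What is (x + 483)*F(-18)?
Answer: -7068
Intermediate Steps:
F(Y) = -12 (F(Y) = -3*4 = -12)
(x + 483)*F(-18) = (106 + 483)*(-12) = 589*(-12) = -7068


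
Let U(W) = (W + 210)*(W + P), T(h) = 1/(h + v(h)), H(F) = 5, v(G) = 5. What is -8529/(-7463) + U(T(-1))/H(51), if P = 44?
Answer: 1111602111/597040 ≈ 1861.9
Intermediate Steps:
T(h) = 1/(5 + h) (T(h) = 1/(h + 5) = 1/(5 + h))
U(W) = (44 + W)*(210 + W) (U(W) = (W + 210)*(W + 44) = (210 + W)*(44 + W) = (44 + W)*(210 + W))
-8529/(-7463) + U(T(-1))/H(51) = -8529/(-7463) + (9240 + (1/(5 - 1))² + 254/(5 - 1))/5 = -8529*(-1/7463) + (9240 + (1/4)² + 254/4)*(⅕) = 8529/7463 + (9240 + (¼)² + 254*(¼))*(⅕) = 8529/7463 + (9240 + 1/16 + 127/2)*(⅕) = 8529/7463 + (148857/16)*(⅕) = 8529/7463 + 148857/80 = 1111602111/597040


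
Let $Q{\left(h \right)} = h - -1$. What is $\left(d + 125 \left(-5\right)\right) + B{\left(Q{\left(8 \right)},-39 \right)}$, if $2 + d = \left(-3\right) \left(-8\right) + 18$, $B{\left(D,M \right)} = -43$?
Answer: $-628$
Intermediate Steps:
$Q{\left(h \right)} = 1 + h$ ($Q{\left(h \right)} = h + 1 = 1 + h$)
$d = 40$ ($d = -2 + \left(\left(-3\right) \left(-8\right) + 18\right) = -2 + \left(24 + 18\right) = -2 + 42 = 40$)
$\left(d + 125 \left(-5\right)\right) + B{\left(Q{\left(8 \right)},-39 \right)} = \left(40 + 125 \left(-5\right)\right) - 43 = \left(40 - 625\right) - 43 = -585 - 43 = -628$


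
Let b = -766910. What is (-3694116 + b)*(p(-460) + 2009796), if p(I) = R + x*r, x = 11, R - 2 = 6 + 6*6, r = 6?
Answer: -8966242923556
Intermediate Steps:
R = 44 (R = 2 + (6 + 6*6) = 2 + (6 + 36) = 2 + 42 = 44)
p(I) = 110 (p(I) = 44 + 11*6 = 44 + 66 = 110)
(-3694116 + b)*(p(-460) + 2009796) = (-3694116 - 766910)*(110 + 2009796) = -4461026*2009906 = -8966242923556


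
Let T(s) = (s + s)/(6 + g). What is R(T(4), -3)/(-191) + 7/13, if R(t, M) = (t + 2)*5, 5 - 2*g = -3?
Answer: 1155/2483 ≈ 0.46516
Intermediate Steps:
g = 4 (g = 5/2 - ½*(-3) = 5/2 + 3/2 = 4)
T(s) = s/5 (T(s) = (s + s)/(6 + 4) = (2*s)/10 = (2*s)*(⅒) = s/5)
R(t, M) = 10 + 5*t (R(t, M) = (2 + t)*5 = 10 + 5*t)
R(T(4), -3)/(-191) + 7/13 = (10 + 5*((⅕)*4))/(-191) + 7/13 = (10 + 5*(⅘))*(-1/191) + 7*(1/13) = (10 + 4)*(-1/191) + 7/13 = 14*(-1/191) + 7/13 = -14/191 + 7/13 = 1155/2483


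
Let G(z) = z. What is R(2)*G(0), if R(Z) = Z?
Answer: 0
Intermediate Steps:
R(2)*G(0) = 2*0 = 0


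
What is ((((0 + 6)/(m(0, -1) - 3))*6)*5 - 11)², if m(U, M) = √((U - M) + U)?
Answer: 10201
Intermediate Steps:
m(U, M) = √(-M + 2*U)
((((0 + 6)/(m(0, -1) - 3))*6)*5 - 11)² = ((((0 + 6)/(√(-1*(-1) + 2*0) - 3))*6)*5 - 11)² = (((6/(√(1 + 0) - 3))*6)*5 - 11)² = (((6/(√1 - 3))*6)*5 - 11)² = (((6/(1 - 3))*6)*5 - 11)² = (((6/(-2))*6)*5 - 11)² = (((6*(-½))*6)*5 - 11)² = (-3*6*5 - 11)² = (-18*5 - 11)² = (-90 - 11)² = (-101)² = 10201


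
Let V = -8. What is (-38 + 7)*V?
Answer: 248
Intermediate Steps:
(-38 + 7)*V = (-38 + 7)*(-8) = -31*(-8) = 248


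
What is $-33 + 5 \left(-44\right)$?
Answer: $-253$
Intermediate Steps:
$-33 + 5 \left(-44\right) = -33 - 220 = -253$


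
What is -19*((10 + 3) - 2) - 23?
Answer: -232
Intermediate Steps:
-19*((10 + 3) - 2) - 23 = -19*(13 - 2) - 23 = -19*11 - 23 = -209 - 23 = -232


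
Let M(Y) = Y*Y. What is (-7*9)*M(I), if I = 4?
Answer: -1008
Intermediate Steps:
M(Y) = Y**2
(-7*9)*M(I) = -7*9*4**2 = -63*16 = -1008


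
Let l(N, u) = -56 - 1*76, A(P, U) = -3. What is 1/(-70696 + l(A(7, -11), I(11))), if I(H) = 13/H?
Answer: -1/70828 ≈ -1.4119e-5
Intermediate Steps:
l(N, u) = -132 (l(N, u) = -56 - 76 = -132)
1/(-70696 + l(A(7, -11), I(11))) = 1/(-70696 - 132) = 1/(-70828) = -1/70828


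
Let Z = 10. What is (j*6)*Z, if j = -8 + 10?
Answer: 120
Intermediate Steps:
j = 2
(j*6)*Z = (2*6)*10 = 12*10 = 120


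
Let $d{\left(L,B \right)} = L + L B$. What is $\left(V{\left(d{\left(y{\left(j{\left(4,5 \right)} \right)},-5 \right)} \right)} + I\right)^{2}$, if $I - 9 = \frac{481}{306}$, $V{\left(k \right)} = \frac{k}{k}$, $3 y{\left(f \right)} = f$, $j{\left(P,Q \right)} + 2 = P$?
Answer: $\frac{12538681}{93636} \approx 133.91$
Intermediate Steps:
$j{\left(P,Q \right)} = -2 + P$
$y{\left(f \right)} = \frac{f}{3}$
$d{\left(L,B \right)} = L + B L$
$V{\left(k \right)} = 1$
$I = \frac{3235}{306}$ ($I = 9 + \frac{481}{306} = \frac{3235}{306} \approx 10.572$)
$\left(V{\left(d{\left(y{\left(j{\left(4,5 \right)} \right)},-5 \right)} \right)} + I\right)^{2} = \left(1 + \frac{3235}{306}\right)^{2} = \left(\frac{3541}{306}\right)^{2} = \frac{12538681}{93636}$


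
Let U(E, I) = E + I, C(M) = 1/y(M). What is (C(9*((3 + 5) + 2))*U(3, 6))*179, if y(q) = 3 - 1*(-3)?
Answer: 537/2 ≈ 268.50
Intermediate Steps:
y(q) = 6 (y(q) = 3 + 3 = 6)
C(M) = ⅙ (C(M) = 1/6 = ⅙)
(C(9*((3 + 5) + 2))*U(3, 6))*179 = ((3 + 6)/6)*179 = ((⅙)*9)*179 = (3/2)*179 = 537/2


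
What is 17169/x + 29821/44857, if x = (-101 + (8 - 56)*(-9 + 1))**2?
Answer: 3158483902/3592552273 ≈ 0.87918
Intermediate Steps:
x = 80089 (x = (-101 - 48*(-8))**2 = (-101 + 384)**2 = 283**2 = 80089)
17169/x + 29821/44857 = 17169/80089 + 29821/44857 = 3158483902/3592552273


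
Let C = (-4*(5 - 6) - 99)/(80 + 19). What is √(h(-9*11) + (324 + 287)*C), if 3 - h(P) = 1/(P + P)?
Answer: I*√2540890/66 ≈ 24.152*I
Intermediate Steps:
h(P) = 3 - 1/(2*P) (h(P) = 3 - 1/(P + P) = 3 - 1/(2*P))
C = -95/99 (C = (-4*(-1) - 99)/99 = (4 - 99)*(1/99) = -95*1/99 = -95/99 ≈ -0.95960)
√(h(-9*11) + (324 + 287)*C) = √((3 - 1/(2*((-9*11)))) + (324 + 287)*(-95/99)) = √((3 - ½/(-99)) + 611*(-95/99)) = √((3 - ½*(-1/99)) - 58045/99) = √((3 + 1/198) - 58045/99) = √(595/198 - 58045/99) = √(-115495/198) = I*√2540890/66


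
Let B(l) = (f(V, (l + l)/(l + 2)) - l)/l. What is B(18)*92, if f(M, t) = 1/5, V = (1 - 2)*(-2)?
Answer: -4094/45 ≈ -90.978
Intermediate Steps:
V = 2 (V = -1*(-2) = 2)
f(M, t) = 1/5 (f(M, t) = 1*(1/5) = 1/5)
B(l) = (1/5 - l)/l
B(18)*92 = ((1/5 - 1*18)/18)*92 = ((1/5 - 18)/18)*92 = ((1/18)*(-89/5))*92 = -89/90*92 = -4094/45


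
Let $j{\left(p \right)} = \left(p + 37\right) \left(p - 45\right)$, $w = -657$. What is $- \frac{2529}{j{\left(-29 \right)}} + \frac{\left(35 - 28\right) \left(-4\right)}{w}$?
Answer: $\frac{1678129}{388944} \approx 4.3146$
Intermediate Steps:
$j{\left(p \right)} = \left(-45 + p\right) \left(37 + p\right)$ ($j{\left(p \right)} = \left(37 + p\right) \left(-45 + p\right) = \left(-45 + p\right) \left(37 + p\right)$)
$- \frac{2529}{j{\left(-29 \right)}} + \frac{\left(35 - 28\right) \left(-4\right)}{w} = - \frac{2529}{-1665 + \left(-29\right)^{2} - -232} + \frac{\left(35 - 28\right) \left(-4\right)}{-657} = - \frac{2529}{-1665 + 841 + 232} + 7 \left(-4\right) \left(- \frac{1}{657}\right) = - \frac{2529}{-592} - - \frac{28}{657} = \left(-2529\right) \left(- \frac{1}{592}\right) + \frac{28}{657} = \frac{2529}{592} + \frac{28}{657} = \frac{1678129}{388944}$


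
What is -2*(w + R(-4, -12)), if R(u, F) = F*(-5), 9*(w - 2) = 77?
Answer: -1270/9 ≈ -141.11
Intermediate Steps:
w = 95/9 (w = 2 + (⅑)*77 = 2 + 77/9 = 95/9 ≈ 10.556)
R(u, F) = -5*F
-2*(w + R(-4, -12)) = -2*(95/9 - 5*(-12)) = -2*(95/9 + 60) = -2*635/9 = -1270/9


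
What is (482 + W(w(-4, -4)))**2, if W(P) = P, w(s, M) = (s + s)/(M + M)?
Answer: 233289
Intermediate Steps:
w(s, M) = s/M (w(s, M) = (2*s)/((2*M)) = (2*s)*(1/(2*M)) = s/M)
(482 + W(w(-4, -4)))**2 = (482 - 4/(-4))**2 = (482 - 4*(-1/4))**2 = (482 + 1)**2 = 483**2 = 233289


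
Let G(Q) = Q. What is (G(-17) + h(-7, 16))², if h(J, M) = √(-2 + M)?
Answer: (17 - √14)² ≈ 175.78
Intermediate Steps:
(G(-17) + h(-7, 16))² = (-17 + √(-2 + 16))² = (-17 + √14)²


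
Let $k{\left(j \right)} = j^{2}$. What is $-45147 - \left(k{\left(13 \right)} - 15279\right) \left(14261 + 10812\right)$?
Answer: $378807883$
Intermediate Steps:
$-45147 - \left(k{\left(13 \right)} - 15279\right) \left(14261 + 10812\right) = -45147 - \left(13^{2} - 15279\right) \left(14261 + 10812\right) = -45147 - \left(169 - 15279\right) 25073 = -45147 - \left(-15110\right) 25073 = -45147 - -378853030 = -45147 + 378853030 = 378807883$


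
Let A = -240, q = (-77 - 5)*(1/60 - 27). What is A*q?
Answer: -531032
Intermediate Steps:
q = 66379/30 (q = -82*(1*(1/60) - 27) = -82*(1/60 - 27) = -82*(-1619/60) = 66379/30 ≈ 2212.6)
A*q = -240*66379/30 = -531032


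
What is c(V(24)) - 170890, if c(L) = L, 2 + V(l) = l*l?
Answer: -170316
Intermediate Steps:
V(l) = -2 + l² (V(l) = -2 + l*l = -2 + l²)
c(V(24)) - 170890 = (-2 + 24²) - 170890 = (-2 + 576) - 170890 = 574 - 170890 = -170316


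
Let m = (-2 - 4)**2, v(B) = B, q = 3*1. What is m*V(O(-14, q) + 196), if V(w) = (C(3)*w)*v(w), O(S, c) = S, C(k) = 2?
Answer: 2384928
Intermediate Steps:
q = 3
m = 36 (m = (-6)**2 = 36)
V(w) = 2*w**2 (V(w) = (2*w)*w = 2*w**2)
m*V(O(-14, q) + 196) = 36*(2*(-14 + 196)**2) = 36*(2*182**2) = 36*(2*33124) = 36*66248 = 2384928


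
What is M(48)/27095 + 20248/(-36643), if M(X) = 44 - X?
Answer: -548766132/992842085 ≈ -0.55272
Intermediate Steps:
M(48)/27095 + 20248/(-36643) = (44 - 1*48)/27095 + 20248/(-36643) = (44 - 48)*(1/27095) + 20248*(-1/36643) = -4*1/27095 - 20248/36643 = -4/27095 - 20248/36643 = -548766132/992842085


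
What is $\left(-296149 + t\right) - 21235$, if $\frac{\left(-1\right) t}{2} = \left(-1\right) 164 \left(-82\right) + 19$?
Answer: $-344318$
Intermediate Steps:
$t = -26934$ ($t = - 2 \left(\left(-1\right) 164 \left(-82\right) + 19\right) = - 2 \left(\left(-164\right) \left(-82\right) + 19\right) = - 2 \left(13448 + 19\right) = \left(-2\right) 13467 = -26934$)
$\left(-296149 + t\right) - 21235 = \left(-296149 - 26934\right) - 21235 = -323083 - 21235 = -344318$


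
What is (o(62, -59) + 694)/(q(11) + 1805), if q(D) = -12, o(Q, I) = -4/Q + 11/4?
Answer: 86389/222332 ≈ 0.38856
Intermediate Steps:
o(Q, I) = 11/4 - 4/Q (o(Q, I) = -4/Q + 11*(¼) = -4/Q + 11/4 = 11/4 - 4/Q)
(o(62, -59) + 694)/(q(11) + 1805) = ((11/4 - 4/62) + 694)/(-12 + 1805) = ((11/4 - 4*1/62) + 694)/1793 = ((11/4 - 2/31) + 694)*(1/1793) = (333/124 + 694)*(1/1793) = (86389/124)*(1/1793) = 86389/222332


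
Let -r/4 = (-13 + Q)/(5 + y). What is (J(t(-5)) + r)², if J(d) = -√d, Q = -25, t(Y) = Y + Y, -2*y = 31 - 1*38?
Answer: 89526/289 - 608*I*√10/17 ≈ 309.78 - 113.1*I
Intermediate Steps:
y = 7/2 (y = -(31 - 1*38)/2 = -(31 - 38)/2 = -½*(-7) = 7/2 ≈ 3.5000)
t(Y) = 2*Y
r = 304/17 (r = -4*(-13 - 25)/(5 + 7/2) = -(-152)/17/2 = -(-152)*2/17 = -4*(-76/17) = 304/17 ≈ 17.882)
(J(t(-5)) + r)² = (-√(2*(-5)) + 304/17)² = (-√(-10) + 304/17)² = (-I*√10 + 304/17)² = (304/17 - I*√10)²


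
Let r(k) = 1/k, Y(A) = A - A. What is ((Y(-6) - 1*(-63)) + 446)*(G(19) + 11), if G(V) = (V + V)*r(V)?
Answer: 6617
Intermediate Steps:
Y(A) = 0
r(k) = 1/k
G(V) = 2 (G(V) = (V + V)/V = (2*V)/V = 2)
((Y(-6) - 1*(-63)) + 446)*(G(19) + 11) = ((0 - 1*(-63)) + 446)*(2 + 11) = ((0 + 63) + 446)*13 = (63 + 446)*13 = 509*13 = 6617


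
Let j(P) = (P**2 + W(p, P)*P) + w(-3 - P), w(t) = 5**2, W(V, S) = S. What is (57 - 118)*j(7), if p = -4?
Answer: -7503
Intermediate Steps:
w(t) = 25
j(P) = 25 + 2*P**2 (j(P) = (P**2 + P*P) + 25 = (P**2 + P**2) + 25 = 2*P**2 + 25 = 25 + 2*P**2)
(57 - 118)*j(7) = (57 - 118)*(25 + 2*7**2) = -61*(25 + 2*49) = -61*(25 + 98) = -61*123 = -7503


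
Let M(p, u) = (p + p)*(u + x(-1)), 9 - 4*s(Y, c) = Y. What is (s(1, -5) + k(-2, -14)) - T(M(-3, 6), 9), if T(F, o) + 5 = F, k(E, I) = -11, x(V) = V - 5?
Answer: -4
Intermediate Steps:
s(Y, c) = 9/4 - Y/4
x(V) = -5 + V
M(p, u) = 2*p*(-6 + u) (M(p, u) = (p + p)*(u + (-5 - 1)) = (2*p)*(u - 6) = (2*p)*(-6 + u) = 2*p*(-6 + u))
T(F, o) = -5 + F
(s(1, -5) + k(-2, -14)) - T(M(-3, 6), 9) = ((9/4 - ¼*1) - 11) - (-5 + 2*(-3)*(-6 + 6)) = ((9/4 - ¼) - 11) - (-5 + 2*(-3)*0) = (2 - 11) - (-5 + 0) = -9 - 1*(-5) = -9 + 5 = -4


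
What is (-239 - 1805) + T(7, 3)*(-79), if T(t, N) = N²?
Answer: -2755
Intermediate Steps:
(-239 - 1805) + T(7, 3)*(-79) = (-239 - 1805) + 3²*(-79) = -2044 + 9*(-79) = -2044 - 711 = -2755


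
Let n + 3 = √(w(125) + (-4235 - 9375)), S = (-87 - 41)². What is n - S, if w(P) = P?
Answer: -16387 + I*√13485 ≈ -16387.0 + 116.12*I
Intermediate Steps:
S = 16384 (S = (-128)² = 16384)
n = -3 + I*√13485 (n = -3 + √(125 + (-4235 - 9375)) = -3 + √(125 - 13610) = -3 + √(-13485) = -3 + I*√13485 ≈ -3.0 + 116.12*I)
n - S = (-3 + I*√13485) - 1*16384 = (-3 + I*√13485) - 16384 = -16387 + I*√13485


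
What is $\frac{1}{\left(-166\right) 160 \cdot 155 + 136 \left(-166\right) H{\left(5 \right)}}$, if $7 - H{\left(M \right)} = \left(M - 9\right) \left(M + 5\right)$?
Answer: $- \frac{1}{5177872} \approx -1.9313 \cdot 10^{-7}$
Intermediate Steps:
$H{\left(M \right)} = 7 - \left(-9 + M\right) \left(5 + M\right)$ ($H{\left(M \right)} = 7 - \left(M - 9\right) \left(M + 5\right) = 7 - \left(-9 + M\right) \left(5 + M\right)$)
$\frac{1}{\left(-166\right) 160 \cdot 155 + 136 \left(-166\right) H{\left(5 \right)}} = \frac{1}{\left(-166\right) 160 \cdot 155 + 136 \left(-166\right) \left(52 - 5^{2} + 4 \cdot 5\right)} = \frac{1}{\left(-26560\right) 155 - 22576 \left(52 - 25 + 20\right)} = \frac{1}{-4116800 - 22576 \left(52 - 25 + 20\right)} = \frac{1}{-4116800 - 1061072} = \frac{1}{-5177872} = - \frac{1}{5177872}$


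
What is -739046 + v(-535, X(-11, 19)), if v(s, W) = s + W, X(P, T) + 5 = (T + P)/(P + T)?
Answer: -739585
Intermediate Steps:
X(P, T) = -4 (X(P, T) = -5 + (T + P)/(P + T) = -5 + (P + T)/(P + T) = -5 + 1 = -4)
v(s, W) = W + s
-739046 + v(-535, X(-11, 19)) = -739046 + (-4 - 535) = -739046 - 539 = -739585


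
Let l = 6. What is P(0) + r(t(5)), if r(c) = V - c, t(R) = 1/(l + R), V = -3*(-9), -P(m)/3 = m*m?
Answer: 296/11 ≈ 26.909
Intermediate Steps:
P(m) = -3*m**2 (P(m) = -3*m*m = -3*m**2)
V = 27
t(R) = 1/(6 + R)
r(c) = 27 - c
P(0) + r(t(5)) = -3*0**2 + (27 - 1/(6 + 5)) = -3*0 + (27 - 1/11) = 0 + (27 - 1*1/11) = 0 + (27 - 1/11) = 0 + 296/11 = 296/11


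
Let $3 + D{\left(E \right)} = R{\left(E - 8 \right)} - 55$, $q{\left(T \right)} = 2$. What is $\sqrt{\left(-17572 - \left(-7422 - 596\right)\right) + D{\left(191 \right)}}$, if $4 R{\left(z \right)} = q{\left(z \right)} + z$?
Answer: $\frac{i \sqrt{38263}}{2} \approx 97.805 i$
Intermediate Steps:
$R{\left(z \right)} = \frac{1}{2} + \frac{z}{4}$ ($R{\left(z \right)} = \frac{2 + z}{4} = \frac{1}{2} + \frac{z}{4}$)
$D{\left(E \right)} = - \frac{119}{2} + \frac{E}{4}$ ($D{\left(E \right)} = -3 + \left(\left(\frac{1}{2} + \frac{E - 8}{4}\right) - 55\right) = -3 + \left(\left(\frac{1}{2} + \frac{-8 + E}{4}\right) - 55\right) = -3 + \left(\left(\frac{1}{2} + \left(-2 + \frac{E}{4}\right)\right) - 55\right) = -3 + \left(\left(- \frac{3}{2} + \frac{E}{4}\right) - 55\right) = -3 + \left(- \frac{113}{2} + \frac{E}{4}\right) = - \frac{119}{2} + \frac{E}{4}$)
$\sqrt{\left(-17572 - \left(-7422 - 596\right)\right) + D{\left(191 \right)}} = \sqrt{\left(-17572 - \left(-7422 - 596\right)\right) + \left(- \frac{119}{2} + \frac{1}{4} \cdot 191\right)} = \sqrt{\left(-17572 - \left(-7422 - 596\right)\right) + \left(- \frac{119}{2} + \frac{191}{4}\right)} = \sqrt{\left(-17572 - -8018\right) - \frac{47}{4}} = \sqrt{\left(-17572 + 8018\right) - \frac{47}{4}} = \sqrt{-9554 - \frac{47}{4}} = \sqrt{- \frac{38263}{4}} = \frac{i \sqrt{38263}}{2}$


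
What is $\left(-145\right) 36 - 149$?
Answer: $-5369$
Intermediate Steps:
$\left(-145\right) 36 - 149 = -5220 - 149 = -5369$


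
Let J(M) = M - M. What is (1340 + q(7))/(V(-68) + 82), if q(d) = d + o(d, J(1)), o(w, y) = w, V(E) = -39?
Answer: 1354/43 ≈ 31.488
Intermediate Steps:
J(M) = 0
q(d) = 2*d (q(d) = d + d = 2*d)
(1340 + q(7))/(V(-68) + 82) = (1340 + 2*7)/(-39 + 82) = (1340 + 14)/43 = 1354*(1/43) = 1354/43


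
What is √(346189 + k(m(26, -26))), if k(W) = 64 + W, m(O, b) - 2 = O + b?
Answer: √346255 ≈ 588.43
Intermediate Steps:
m(O, b) = 2 + O + b (m(O, b) = 2 + (O + b) = 2 + O + b)
√(346189 + k(m(26, -26))) = √(346189 + (64 + (2 + 26 - 26))) = √(346189 + (64 + 2)) = √(346189 + 66) = √346255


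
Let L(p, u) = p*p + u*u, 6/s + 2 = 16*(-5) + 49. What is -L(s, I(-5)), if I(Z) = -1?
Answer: -125/121 ≈ -1.0331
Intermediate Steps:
s = -2/11 (s = 6/(-2 + (16*(-5) + 49)) = 6/(-2 + (-80 + 49)) = 6/(-2 - 31) = 6/(-33) = 6*(-1/33) = -2/11 ≈ -0.18182)
L(p, u) = p² + u²
-L(s, I(-5)) = -((-2/11)² + (-1)²) = -(4/121 + 1) = -1*125/121 = -125/121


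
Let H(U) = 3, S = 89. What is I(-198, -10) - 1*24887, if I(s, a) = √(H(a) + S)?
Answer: -24887 + 2*√23 ≈ -24877.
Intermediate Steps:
I(s, a) = 2*√23 (I(s, a) = √(3 + 89) = √92 = 2*√23)
I(-198, -10) - 1*24887 = 2*√23 - 1*24887 = 2*√23 - 24887 = -24887 + 2*√23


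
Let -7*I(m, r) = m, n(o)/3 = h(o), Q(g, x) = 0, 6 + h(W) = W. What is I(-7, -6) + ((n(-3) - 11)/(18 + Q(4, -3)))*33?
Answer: -206/3 ≈ -68.667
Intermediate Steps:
h(W) = -6 + W
n(o) = -18 + 3*o (n(o) = 3*(-6 + o) = -18 + 3*o)
I(m, r) = -m/7
I(-7, -6) + ((n(-3) - 11)/(18 + Q(4, -3)))*33 = -⅐*(-7) + (((-18 + 3*(-3)) - 11)/(18 + 0))*33 = 1 + (((-18 - 9) - 11)/18)*33 = 1 + ((-27 - 11)*(1/18))*33 = 1 - 38*1/18*33 = 1 - 19/9*33 = 1 - 209/3 = -206/3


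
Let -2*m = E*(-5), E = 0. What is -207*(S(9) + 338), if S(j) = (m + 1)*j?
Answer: -71829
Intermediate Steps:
m = 0 (m = -0*(-5) = -½*0 = 0)
S(j) = j (S(j) = (0 + 1)*j = 1*j = j)
-207*(S(9) + 338) = -207*(9 + 338) = -207*347 = -71829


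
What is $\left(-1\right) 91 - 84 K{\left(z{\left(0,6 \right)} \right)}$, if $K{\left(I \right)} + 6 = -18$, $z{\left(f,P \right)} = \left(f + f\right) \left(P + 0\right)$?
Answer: $1925$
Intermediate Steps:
$z{\left(f,P \right)} = 2 P f$ ($z{\left(f,P \right)} = 2 f P = 2 P f$)
$K{\left(I \right)} = -24$ ($K{\left(I \right)} = -6 - 18 = -24$)
$\left(-1\right) 91 - 84 K{\left(z{\left(0,6 \right)} \right)} = \left(-1\right) 91 - -2016 = -91 + 2016 = 1925$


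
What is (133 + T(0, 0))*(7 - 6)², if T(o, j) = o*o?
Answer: 133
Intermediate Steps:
T(o, j) = o²
(133 + T(0, 0))*(7 - 6)² = (133 + 0²)*(7 - 6)² = (133 + 0)*1² = 133*1 = 133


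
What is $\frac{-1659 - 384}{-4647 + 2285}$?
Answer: $\frac{2043}{2362} \approx 0.86494$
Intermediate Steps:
$\frac{-1659 - 384}{-4647 + 2285} = \frac{-1659 - 384}{-2362} = \left(-2043\right) \left(- \frac{1}{2362}\right) = \frac{2043}{2362}$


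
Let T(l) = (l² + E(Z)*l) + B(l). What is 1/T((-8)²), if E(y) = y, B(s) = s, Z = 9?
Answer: 1/4736 ≈ 0.00021115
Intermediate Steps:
T(l) = l² + 10*l (T(l) = (l² + 9*l) + l = l² + 10*l)
1/T((-8)²) = 1/((-8)²*(10 + (-8)²)) = 1/(64*(10 + 64)) = 1/(64*74) = 1/4736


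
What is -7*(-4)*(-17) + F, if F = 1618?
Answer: 1142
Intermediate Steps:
-7*(-4)*(-17) + F = -7*(-4)*(-17) + 1618 = 28*(-17) + 1618 = -476 + 1618 = 1142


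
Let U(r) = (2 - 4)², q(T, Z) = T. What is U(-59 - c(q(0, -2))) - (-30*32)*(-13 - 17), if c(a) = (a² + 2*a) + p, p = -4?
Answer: -28796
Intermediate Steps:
c(a) = -4 + a² + 2*a (c(a) = (a² + 2*a) - 4 = -4 + a² + 2*a)
U(r) = 4 (U(r) = (-2)² = 4)
U(-59 - c(q(0, -2))) - (-30*32)*(-13 - 17) = 4 - (-30*32)*(-13 - 17) = 4 - (-960)*(-30) = 4 - 1*28800 = 4 - 28800 = -28796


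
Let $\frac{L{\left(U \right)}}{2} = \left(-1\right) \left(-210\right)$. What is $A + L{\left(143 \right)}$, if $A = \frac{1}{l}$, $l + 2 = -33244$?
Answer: $\frac{13963319}{33246} \approx 420.0$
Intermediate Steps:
$l = -33246$ ($l = -2 - 33244 = -33246$)
$L{\left(U \right)} = 420$ ($L{\left(U \right)} = 2 \left(\left(-1\right) \left(-210\right)\right) = 2 \cdot 210 = 420$)
$A = - \frac{1}{33246}$ ($A = \frac{1}{-33246} = - \frac{1}{33246} \approx -3.0079 \cdot 10^{-5}$)
$A + L{\left(143 \right)} = - \frac{1}{33246} + 420 = \frac{13963319}{33246}$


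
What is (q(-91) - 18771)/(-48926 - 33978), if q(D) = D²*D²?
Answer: -797165/964 ≈ -826.93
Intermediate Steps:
q(D) = D⁴
(q(-91) - 18771)/(-48926 - 33978) = ((-91)⁴ - 18771)/(-48926 - 33978) = (68574961 - 18771)/(-82904) = 68556190*(-1/82904) = -797165/964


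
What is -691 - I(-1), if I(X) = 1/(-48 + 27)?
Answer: -14510/21 ≈ -690.95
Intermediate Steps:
I(X) = -1/21 (I(X) = 1/(-21) = -1/21)
-691 - I(-1) = -691 - 1*(-1/21) = -691 + 1/21 = -14510/21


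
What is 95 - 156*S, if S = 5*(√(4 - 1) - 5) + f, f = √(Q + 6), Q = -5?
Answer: 3839 - 780*√3 ≈ 2488.0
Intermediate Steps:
f = 1 (f = √(-5 + 6) = √1 = 1)
S = -24 + 5*√3 (S = 5*(√(4 - 1) - 5) + 1 = 5*(√3 - 5) + 1 = 5*(-5 + √3) + 1 = (-25 + 5*√3) + 1 = -24 + 5*√3 ≈ -15.340)
95 - 156*S = 95 - 156*(-24 + 5*√3) = 95 + (3744 - 780*√3) = 3839 - 780*√3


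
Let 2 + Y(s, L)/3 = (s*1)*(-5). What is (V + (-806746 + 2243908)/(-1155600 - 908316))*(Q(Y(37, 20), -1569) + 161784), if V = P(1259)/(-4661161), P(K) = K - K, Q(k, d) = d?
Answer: -12791939435/114662 ≈ -1.1156e+5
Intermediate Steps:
Y(s, L) = -6 - 15*s (Y(s, L) = -6 + 3*((s*1)*(-5)) = -6 + 3*(s*(-5)) = -6 + 3*(-5*s) = -6 - 15*s)
P(K) = 0
V = 0 (V = 0/(-4661161) = 0*(-1/4661161) = 0)
(V + (-806746 + 2243908)/(-1155600 - 908316))*(Q(Y(37, 20), -1569) + 161784) = (0 + (-806746 + 2243908)/(-1155600 - 908316))*(-1569 + 161784) = (0 + 1437162/(-2063916))*160215 = (0 + 1437162*(-1/2063916))*160215 = (0 - 239527/343986)*160215 = -239527/343986*160215 = -12791939435/114662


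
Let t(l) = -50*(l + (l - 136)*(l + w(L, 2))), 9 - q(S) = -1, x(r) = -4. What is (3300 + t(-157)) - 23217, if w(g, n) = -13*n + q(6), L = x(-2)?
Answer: -2546517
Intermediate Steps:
q(S) = 10 (q(S) = 9 - 1*(-1) = 9 + 1 = 10)
L = -4
w(g, n) = 10 - 13*n (w(g, n) = -13*n + 10 = 10 - 13*n)
t(l) = -50*l - 50*(-136 + l)*(-16 + l) (t(l) = -50*(l + (l - 136)*(l + (10 - 13*2))) = -50*(l + (-136 + l)*(l + (10 - 26))) = -50*(l + (-136 + l)*(l - 16)) = -50*(l + (-136 + l)*(-16 + l)) = -50*l - 50*(-136 + l)*(-16 + l))
(3300 + t(-157)) - 23217 = (3300 + (-108800 - 50*(-157)**2 + 7550*(-157))) - 23217 = (3300 + (-108800 - 50*24649 - 1185350)) - 23217 = (3300 + (-108800 - 1232450 - 1185350)) - 23217 = (3300 - 2526600) - 23217 = -2523300 - 23217 = -2546517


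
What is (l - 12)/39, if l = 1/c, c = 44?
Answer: -527/1716 ≈ -0.30711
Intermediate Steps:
l = 1/44 ≈ 0.022727
(l - 12)/39 = (1/44 - 12)/39 = (1/39)*(-527/44) = -527/1716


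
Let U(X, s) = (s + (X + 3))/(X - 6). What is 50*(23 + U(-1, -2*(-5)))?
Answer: 7450/7 ≈ 1064.3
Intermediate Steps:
U(X, s) = (3 + X + s)/(-6 + X) (U(X, s) = (s + (3 + X))/(-6 + X) = (3 + X + s)/(-6 + X))
50*(23 + U(-1, -2*(-5))) = 50*(23 + (3 - 1 - 2*(-5))/(-6 - 1)) = 50*(23 + (3 - 1 + 10)/(-7)) = 50*(23 - ⅐*12) = 50*(23 - 12/7) = 50*(149/7) = 7450/7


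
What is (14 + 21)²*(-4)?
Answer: -4900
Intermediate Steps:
(14 + 21)²*(-4) = 35²*(-4) = 1225*(-4) = -4900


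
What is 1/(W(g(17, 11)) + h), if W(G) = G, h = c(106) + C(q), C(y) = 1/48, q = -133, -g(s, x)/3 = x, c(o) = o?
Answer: 48/3505 ≈ 0.013695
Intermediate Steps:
g(s, x) = -3*x
C(y) = 1/48
h = 5089/48 (h = 106 + 1/48 = 5089/48 ≈ 106.02)
1/(W(g(17, 11)) + h) = 1/(-3*11 + 5089/48) = 1/(-33 + 5089/48) = 1/(3505/48) = 48/3505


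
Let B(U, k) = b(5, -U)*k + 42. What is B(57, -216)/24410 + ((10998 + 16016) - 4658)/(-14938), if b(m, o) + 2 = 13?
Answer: -145143813/91159145 ≈ -1.5922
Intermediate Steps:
b(m, o) = 11 (b(m, o) = -2 + 13 = 11)
B(U, k) = 42 + 11*k (B(U, k) = 11*k + 42 = 42 + 11*k)
B(57, -216)/24410 + ((10998 + 16016) - 4658)/(-14938) = (42 + 11*(-216))/24410 + ((10998 + 16016) - 4658)/(-14938) = (42 - 2376)*(1/24410) + (27014 - 4658)*(-1/14938) = -2334*1/24410 + 22356*(-1/14938) = -1167/12205 - 11178/7469 = -145143813/91159145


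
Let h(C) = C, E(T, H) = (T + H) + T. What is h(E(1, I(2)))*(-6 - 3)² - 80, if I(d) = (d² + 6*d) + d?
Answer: 1540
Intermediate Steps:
I(d) = d² + 7*d
E(T, H) = H + 2*T (E(T, H) = (H + T) + T = H + 2*T)
h(E(1, I(2)))*(-6 - 3)² - 80 = (2*(7 + 2) + 2*1)*(-6 - 3)² - 80 = (2*9 + 2)*(-9)² - 80 = (18 + 2)*81 - 80 = 20*81 - 80 = 1620 - 80 = 1540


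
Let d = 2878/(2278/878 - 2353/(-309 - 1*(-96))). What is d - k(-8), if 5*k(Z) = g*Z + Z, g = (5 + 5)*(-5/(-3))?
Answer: 2288770283/9566805 ≈ 239.24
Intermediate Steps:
g = 50/3 (g = 10*(-5*(-⅓)) = 10*(5/3) = 50/3 ≈ 16.667)
k(Z) = 53*Z/15 (k(Z) = (50*Z/3 + Z)/5 = (53*Z/3)/5 = 53*Z/15)
d = 134556573/637787 (d = 2878/(2278*(1/878) - 2353/(-309 + 96)) = 2878/(1139/439 - 2353/(-213)) = 2878/(1139/439 - 2353*(-1/213)) = 2878/(1139/439 + 2353/213) = 2878/(1275574/93507) = 2878*(93507/1275574) = 134556573/637787 ≈ 210.97)
d - k(-8) = 134556573/637787 - 53*(-8)/15 = 134556573/637787 - 1*(-424/15) = 134556573/637787 + 424/15 = 2288770283/9566805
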